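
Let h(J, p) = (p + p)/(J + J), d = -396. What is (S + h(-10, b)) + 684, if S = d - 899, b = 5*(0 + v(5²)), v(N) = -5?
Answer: -1217/2 ≈ -608.50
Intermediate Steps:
b = -25 (b = 5*(0 - 5) = 5*(-5) = -25)
h(J, p) = p/J (h(J, p) = (2*p)/((2*J)) = (2*p)*(1/(2*J)) = p/J)
S = -1295 (S = -396 - 899 = -1295)
(S + h(-10, b)) + 684 = (-1295 - 25/(-10)) + 684 = (-1295 - 25*(-⅒)) + 684 = (-1295 + 5/2) + 684 = -2585/2 + 684 = -1217/2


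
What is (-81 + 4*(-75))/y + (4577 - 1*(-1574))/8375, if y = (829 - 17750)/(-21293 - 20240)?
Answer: -132422530304/141713375 ≈ -934.44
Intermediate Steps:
y = 16921/41533 (y = -16921/(-41533) = -16921*(-1/41533) = 16921/41533 ≈ 0.40741)
(-81 + 4*(-75))/y + (4577 - 1*(-1574))/8375 = (-81 + 4*(-75))/(16921/41533) + (4577 - 1*(-1574))/8375 = (-81 - 300)*(41533/16921) + (4577 + 1574)*(1/8375) = -381*41533/16921 + 6151*(1/8375) = -15824073/16921 + 6151/8375 = -132422530304/141713375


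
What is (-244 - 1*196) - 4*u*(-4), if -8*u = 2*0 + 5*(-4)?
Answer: -400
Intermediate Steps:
u = 5/2 (u = -(2*0 + 5*(-4))/8 = -(0 - 20)/8 = -⅛*(-20) = 5/2 ≈ 2.5000)
(-244 - 1*196) - 4*u*(-4) = (-244 - 1*196) - 4*(5/2)*(-4) = (-244 - 196) - 10*(-4) = -440 - 1*(-40) = -440 + 40 = -400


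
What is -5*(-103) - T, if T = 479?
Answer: 36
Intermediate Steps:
-5*(-103) - T = -5*(-103) - 1*479 = 515 - 479 = 36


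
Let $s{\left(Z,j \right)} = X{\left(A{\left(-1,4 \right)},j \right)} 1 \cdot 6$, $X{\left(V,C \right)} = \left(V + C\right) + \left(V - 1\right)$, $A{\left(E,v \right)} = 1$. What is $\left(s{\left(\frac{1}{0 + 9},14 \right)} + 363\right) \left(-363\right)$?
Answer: $-164439$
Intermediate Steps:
$X{\left(V,C \right)} = -1 + C + 2 V$ ($X{\left(V,C \right)} = \left(C + V\right) + \left(V - 1\right) = \left(C + V\right) + \left(-1 + V\right) = -1 + C + 2 V$)
$s{\left(Z,j \right)} = 6 + 6 j$ ($s{\left(Z,j \right)} = \left(-1 + j + 2 \cdot 1\right) 1 \cdot 6 = \left(-1 + j + 2\right) 1 \cdot 6 = \left(1 + j\right) 1 \cdot 6 = \left(1 + j\right) 6 = 6 + 6 j$)
$\left(s{\left(\frac{1}{0 + 9},14 \right)} + 363\right) \left(-363\right) = \left(\left(6 + 6 \cdot 14\right) + 363\right) \left(-363\right) = \left(\left(6 + 84\right) + 363\right) \left(-363\right) = \left(90 + 363\right) \left(-363\right) = 453 \left(-363\right) = -164439$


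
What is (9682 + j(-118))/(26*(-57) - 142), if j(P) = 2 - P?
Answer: -169/28 ≈ -6.0357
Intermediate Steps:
(9682 + j(-118))/(26*(-57) - 142) = (9682 + (2 - 1*(-118)))/(26*(-57) - 142) = (9682 + (2 + 118))/(-1482 - 142) = (9682 + 120)/(-1624) = 9802*(-1/1624) = -169/28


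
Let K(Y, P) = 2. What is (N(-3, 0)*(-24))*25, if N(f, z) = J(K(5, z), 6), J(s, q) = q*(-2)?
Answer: 7200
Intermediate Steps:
J(s, q) = -2*q
N(f, z) = -12 (N(f, z) = -2*6 = -12)
(N(-3, 0)*(-24))*25 = -12*(-24)*25 = 288*25 = 7200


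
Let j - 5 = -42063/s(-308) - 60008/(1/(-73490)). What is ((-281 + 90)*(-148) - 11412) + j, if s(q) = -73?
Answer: 321930391076/73 ≈ 4.4100e+9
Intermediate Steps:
j = 321929160588/73 (j = 5 + (-42063/(-73) - 60008/(1/(-73490))) = 5 + (-42063*(-1/73) - 60008/(-1/73490)) = 5 + (42063/73 - 60008*(-73490)) = 5 + (42063/73 + 4409987920) = 5 + 321929160223/73 = 321929160588/73 ≈ 4.4100e+9)
((-281 + 90)*(-148) - 11412) + j = ((-281 + 90)*(-148) - 11412) + 321929160588/73 = (-191*(-148) - 11412) + 321929160588/73 = (28268 - 11412) + 321929160588/73 = 16856 + 321929160588/73 = 321930391076/73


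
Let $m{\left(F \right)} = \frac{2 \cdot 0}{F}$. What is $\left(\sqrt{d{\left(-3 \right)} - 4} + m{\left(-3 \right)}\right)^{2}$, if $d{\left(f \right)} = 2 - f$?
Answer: $1$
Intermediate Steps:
$m{\left(F \right)} = 0$ ($m{\left(F \right)} = \frac{0}{F} = 0$)
$\left(\sqrt{d{\left(-3 \right)} - 4} + m{\left(-3 \right)}\right)^{2} = \left(\sqrt{\left(2 - -3\right) - 4} + 0\right)^{2} = \left(\sqrt{\left(2 + 3\right) - 4} + 0\right)^{2} = \left(\sqrt{5 - 4} + 0\right)^{2} = \left(\sqrt{1} + 0\right)^{2} = \left(1 + 0\right)^{2} = 1^{2} = 1$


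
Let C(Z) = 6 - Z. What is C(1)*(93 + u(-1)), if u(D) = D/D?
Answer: 470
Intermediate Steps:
u(D) = 1
C(1)*(93 + u(-1)) = (6 - 1*1)*(93 + 1) = (6 - 1)*94 = 5*94 = 470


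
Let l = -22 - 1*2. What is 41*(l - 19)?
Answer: -1763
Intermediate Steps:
l = -24 (l = -22 - 2 = -24)
41*(l - 19) = 41*(-24 - 19) = 41*(-43) = -1763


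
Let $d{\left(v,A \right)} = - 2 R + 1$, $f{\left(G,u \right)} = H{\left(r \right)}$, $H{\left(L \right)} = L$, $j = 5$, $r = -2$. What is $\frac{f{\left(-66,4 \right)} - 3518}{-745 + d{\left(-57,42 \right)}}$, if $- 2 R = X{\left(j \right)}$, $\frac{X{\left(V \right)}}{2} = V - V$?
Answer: $\frac{440}{93} \approx 4.7312$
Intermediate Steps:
$X{\left(V \right)} = 0$ ($X{\left(V \right)} = 2 \left(V - V\right) = 2 \cdot 0 = 0$)
$R = 0$ ($R = \left(- \frac{1}{2}\right) 0 = 0$)
$f{\left(G,u \right)} = -2$
$d{\left(v,A \right)} = 1$ ($d{\left(v,A \right)} = \left(-2\right) 0 + 1 = 0 + 1 = 1$)
$\frac{f{\left(-66,4 \right)} - 3518}{-745 + d{\left(-57,42 \right)}} = \frac{-2 - 3518}{-745 + 1} = - \frac{3520}{-744} = \left(-3520\right) \left(- \frac{1}{744}\right) = \frac{440}{93}$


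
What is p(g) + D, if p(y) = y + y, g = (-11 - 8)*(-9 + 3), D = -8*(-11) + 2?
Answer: 318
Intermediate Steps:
D = 90 (D = 88 + 2 = 90)
g = 114 (g = -19*(-6) = 114)
p(y) = 2*y
p(g) + D = 2*114 + 90 = 228 + 90 = 318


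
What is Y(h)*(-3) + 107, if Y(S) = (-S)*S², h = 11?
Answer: 4100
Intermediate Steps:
Y(S) = -S³
Y(h)*(-3) + 107 = -1*11³*(-3) + 107 = -1*1331*(-3) + 107 = -1331*(-3) + 107 = 3993 + 107 = 4100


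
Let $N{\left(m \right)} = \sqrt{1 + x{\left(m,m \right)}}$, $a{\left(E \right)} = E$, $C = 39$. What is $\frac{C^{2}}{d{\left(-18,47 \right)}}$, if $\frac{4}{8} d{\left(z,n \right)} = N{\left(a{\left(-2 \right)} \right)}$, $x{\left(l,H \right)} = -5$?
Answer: $- \frac{1521 i}{4} \approx - 380.25 i$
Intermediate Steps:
$N{\left(m \right)} = 2 i$ ($N{\left(m \right)} = \sqrt{1 - 5} = \sqrt{-4} = 2 i$)
$d{\left(z,n \right)} = 4 i$ ($d{\left(z,n \right)} = 2 \cdot 2 i = 4 i$)
$\frac{C^{2}}{d{\left(-18,47 \right)}} = \frac{39^{2}}{4 i} = 1521 \left(- \frac{i}{4}\right) = - \frac{1521 i}{4}$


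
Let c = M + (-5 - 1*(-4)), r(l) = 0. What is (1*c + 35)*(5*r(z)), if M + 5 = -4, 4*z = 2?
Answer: 0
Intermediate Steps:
z = ½ (z = (¼)*2 = ½ ≈ 0.50000)
M = -9 (M = -5 - 4 = -9)
c = -10 (c = -9 + (-5 - 1*(-4)) = -9 + (-5 + 4) = -9 - 1 = -10)
(1*c + 35)*(5*r(z)) = (1*(-10) + 35)*(5*0) = (-10 + 35)*0 = 25*0 = 0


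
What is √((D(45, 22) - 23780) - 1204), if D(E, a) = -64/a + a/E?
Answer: I*√680255290/165 ≈ 158.07*I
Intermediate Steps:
√((D(45, 22) - 23780) - 1204) = √(((-64/22 + 22/45) - 23780) - 1204) = √(((-64*1/22 + 22*(1/45)) - 23780) - 1204) = √(((-32/11 + 22/45) - 23780) - 1204) = √((-1198/495 - 23780) - 1204) = √(-11772298/495 - 1204) = √(-12368278/495) = I*√680255290/165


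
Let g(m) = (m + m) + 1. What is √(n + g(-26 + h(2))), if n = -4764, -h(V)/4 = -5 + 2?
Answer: I*√4791 ≈ 69.217*I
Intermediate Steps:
h(V) = 12 (h(V) = -4*(-5 + 2) = -4*(-3) = 12)
g(m) = 1 + 2*m (g(m) = 2*m + 1 = 1 + 2*m)
√(n + g(-26 + h(2))) = √(-4764 + (1 + 2*(-26 + 12))) = √(-4764 + (1 + 2*(-14))) = √(-4764 + (1 - 28)) = √(-4764 - 27) = √(-4791) = I*√4791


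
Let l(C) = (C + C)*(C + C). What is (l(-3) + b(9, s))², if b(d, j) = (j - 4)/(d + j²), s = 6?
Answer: 2630884/2025 ≈ 1299.2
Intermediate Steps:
l(C) = 4*C² (l(C) = (2*C)*(2*C) = 4*C²)
b(d, j) = (-4 + j)/(d + j²)
(l(-3) + b(9, s))² = (4*(-3)² + (-4 + 6)/(9 + 6²))² = (4*9 + 2/(9 + 36))² = (36 + 2/45)² = (1622/45)² = 2630884/2025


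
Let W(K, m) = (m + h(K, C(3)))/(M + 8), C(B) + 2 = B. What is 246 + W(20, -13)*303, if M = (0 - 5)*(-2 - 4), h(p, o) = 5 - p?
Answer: 432/19 ≈ 22.737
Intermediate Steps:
C(B) = -2 + B
M = 30 (M = -5*(-6) = 30)
W(K, m) = 5/38 - K/38 + m/38 (W(K, m) = (m + (5 - K))/(30 + 8) = (5 + m - K)/38 = (5 + m - K)*(1/38) = 5/38 - K/38 + m/38)
246 + W(20, -13)*303 = 246 + (5/38 - 1/38*20 + (1/38)*(-13))*303 = 246 + (5/38 - 10/19 - 13/38)*303 = 246 - 14/19*303 = 246 - 4242/19 = 432/19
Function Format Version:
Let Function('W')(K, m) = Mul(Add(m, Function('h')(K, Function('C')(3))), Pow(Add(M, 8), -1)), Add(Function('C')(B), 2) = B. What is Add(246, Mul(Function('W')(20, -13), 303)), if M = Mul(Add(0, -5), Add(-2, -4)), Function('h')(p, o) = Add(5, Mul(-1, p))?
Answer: Rational(432, 19) ≈ 22.737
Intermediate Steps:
Function('C')(B) = Add(-2, B)
M = 30 (M = Mul(-5, -6) = 30)
Function('W')(K, m) = Add(Rational(5, 38), Mul(Rational(-1, 38), K), Mul(Rational(1, 38), m)) (Function('W')(K, m) = Mul(Add(m, Add(5, Mul(-1, K))), Pow(Add(30, 8), -1)) = Mul(Add(5, m, Mul(-1, K)), Pow(38, -1)) = Mul(Add(5, m, Mul(-1, K)), Rational(1, 38)) = Add(Rational(5, 38), Mul(Rational(-1, 38), K), Mul(Rational(1, 38), m)))
Add(246, Mul(Function('W')(20, -13), 303)) = Add(246, Mul(Add(Rational(5, 38), Mul(Rational(-1, 38), 20), Mul(Rational(1, 38), -13)), 303)) = Add(246, Mul(Add(Rational(5, 38), Rational(-10, 19), Rational(-13, 38)), 303)) = Add(246, Mul(Rational(-14, 19), 303)) = Add(246, Rational(-4242, 19)) = Rational(432, 19)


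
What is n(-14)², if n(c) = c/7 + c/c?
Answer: 1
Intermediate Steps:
n(c) = 1 + c/7 (n(c) = c*(⅐) + 1 = c/7 + 1 = 1 + c/7)
n(-14)² = (1 + (⅐)*(-14))² = (1 - 2)² = (-1)² = 1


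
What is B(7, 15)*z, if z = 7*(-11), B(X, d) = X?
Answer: -539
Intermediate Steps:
z = -77
B(7, 15)*z = 7*(-77) = -539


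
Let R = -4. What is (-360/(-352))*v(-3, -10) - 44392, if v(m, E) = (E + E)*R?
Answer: -487412/11 ≈ -44310.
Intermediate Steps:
v(m, E) = -8*E (v(m, E) = (E + E)*(-4) = (2*E)*(-4) = -8*E)
(-360/(-352))*v(-3, -10) - 44392 = (-360/(-352))*(-8*(-10)) - 44392 = -360*(-1/352)*80 - 44392 = (45/44)*80 - 44392 = 900/11 - 44392 = -487412/11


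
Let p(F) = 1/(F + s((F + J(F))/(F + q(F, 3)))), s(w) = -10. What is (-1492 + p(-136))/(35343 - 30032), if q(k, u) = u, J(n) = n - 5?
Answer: -217833/775406 ≈ -0.28093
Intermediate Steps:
J(n) = -5 + n
p(F) = 1/(-10 + F) (p(F) = 1/(F - 10) = 1/(-10 + F))
(-1492 + p(-136))/(35343 - 30032) = (-1492 + 1/(-10 - 136))/(35343 - 30032) = (-1492 + 1/(-146))/5311 = (-1492 - 1/146)*(1/5311) = -217833/146*1/5311 = -217833/775406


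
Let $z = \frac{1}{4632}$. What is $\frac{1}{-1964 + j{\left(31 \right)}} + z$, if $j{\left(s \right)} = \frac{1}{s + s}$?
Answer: $- \frac{55139}{188008248} \approx -0.00029328$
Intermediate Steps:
$j{\left(s \right)} = \frac{1}{2 s}$
$z = \frac{1}{4632} \approx 0.00021589$
$\frac{1}{-1964 + j{\left(31 \right)}} + z = \frac{1}{-1964 + \frac{1}{2 \cdot 31}} + \frac{1}{4632} = \frac{1}{-1964 + \frac{1}{2} \cdot \frac{1}{31}} + \frac{1}{4632} = \frac{1}{-1964 + \frac{1}{62}} + \frac{1}{4632} = \frac{1}{- \frac{121767}{62}} + \frac{1}{4632} = - \frac{62}{121767} + \frac{1}{4632} = - \frac{55139}{188008248}$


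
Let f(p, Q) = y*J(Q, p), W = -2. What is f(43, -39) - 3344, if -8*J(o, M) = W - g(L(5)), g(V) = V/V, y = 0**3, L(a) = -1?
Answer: -3344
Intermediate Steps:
y = 0
g(V) = 1
J(o, M) = 3/8 (J(o, M) = -(-2 - 1*1)/8 = -(-2 - 1)/8 = -1/8*(-3) = 3/8)
f(p, Q) = 0 (f(p, Q) = 0*(3/8) = 0)
f(43, -39) - 3344 = 0 - 3344 = -3344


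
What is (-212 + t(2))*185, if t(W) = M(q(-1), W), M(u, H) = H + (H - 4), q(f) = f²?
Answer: -39220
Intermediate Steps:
M(u, H) = -4 + 2*H (M(u, H) = H + (-4 + H) = -4 + 2*H)
t(W) = -4 + 2*W
(-212 + t(2))*185 = (-212 + (-4 + 2*2))*185 = (-212 + (-4 + 4))*185 = (-212 + 0)*185 = -212*185 = -39220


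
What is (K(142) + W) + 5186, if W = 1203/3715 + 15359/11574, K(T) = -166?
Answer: 215917980407/42997410 ≈ 5021.6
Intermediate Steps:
W = 70982207/42997410 (W = 1203*(1/3715) + 15359*(1/11574) = 1203/3715 + 15359/11574 = 70982207/42997410 ≈ 1.6508)
(K(142) + W) + 5186 = (-166 + 70982207/42997410) + 5186 = -7066587853/42997410 + 5186 = 215917980407/42997410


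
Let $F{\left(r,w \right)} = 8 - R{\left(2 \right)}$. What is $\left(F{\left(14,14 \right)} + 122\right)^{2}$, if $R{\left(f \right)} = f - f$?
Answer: $16900$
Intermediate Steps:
$R{\left(f \right)} = 0$
$F{\left(r,w \right)} = 8$ ($F{\left(r,w \right)} = 8 - 0 = 8 + 0 = 8$)
$\left(F{\left(14,14 \right)} + 122\right)^{2} = \left(8 + 122\right)^{2} = 130^{2} = 16900$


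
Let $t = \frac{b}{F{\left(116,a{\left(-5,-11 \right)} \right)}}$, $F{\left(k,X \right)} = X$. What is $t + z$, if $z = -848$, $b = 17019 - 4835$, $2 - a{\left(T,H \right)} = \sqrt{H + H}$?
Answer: $\frac{1160}{13} + \frac{6092 i \sqrt{22}}{13} \approx 89.231 + 2198.0 i$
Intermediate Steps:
$a{\left(T,H \right)} = 2 - \sqrt{2} \sqrt{H}$ ($a{\left(T,H \right)} = 2 - \sqrt{H + H} = 2 - \sqrt{2 H} = 2 - \sqrt{2} \sqrt{H}$)
$b = 12184$
$t = \frac{12184}{2 - i \sqrt{22}}$ ($t = \frac{12184}{2 - \sqrt{2} \sqrt{-11}} = \frac{12184}{2 - \sqrt{2} i \sqrt{11}} = \frac{12184}{2 - i \sqrt{22}} \approx 937.23 + 2198.0 i$)
$t + z = \left(\frac{12184}{13} + \frac{6092 i \sqrt{22}}{13}\right) - 848 = \frac{1160}{13} + \frac{6092 i \sqrt{22}}{13}$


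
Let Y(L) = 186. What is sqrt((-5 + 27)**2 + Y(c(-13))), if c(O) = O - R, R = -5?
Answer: sqrt(670) ≈ 25.884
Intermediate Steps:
c(O) = 5 + O (c(O) = O - 1*(-5) = O + 5 = 5 + O)
sqrt((-5 + 27)**2 + Y(c(-13))) = sqrt((-5 + 27)**2 + 186) = sqrt(22**2 + 186) = sqrt(484 + 186) = sqrt(670)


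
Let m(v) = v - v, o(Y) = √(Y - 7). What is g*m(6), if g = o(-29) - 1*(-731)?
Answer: 0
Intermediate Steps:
o(Y) = √(-7 + Y)
m(v) = 0
g = 731 + 6*I (g = √(-7 - 29) - 1*(-731) = √(-36) + 731 = 6*I + 731 = 731 + 6*I ≈ 731.0 + 6.0*I)
g*m(6) = (731 + 6*I)*0 = 0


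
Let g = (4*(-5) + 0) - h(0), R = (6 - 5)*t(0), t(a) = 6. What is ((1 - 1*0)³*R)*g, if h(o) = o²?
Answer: -120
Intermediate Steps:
R = 6 (R = (6 - 5)*6 = 1*6 = 6)
g = -20 (g = (4*(-5) + 0) - 1*0² = (-20 + 0) - 1*0 = -20 + 0 = -20)
((1 - 1*0)³*R)*g = ((1 - 1*0)³*6)*(-20) = ((1 + 0)³*6)*(-20) = (1³*6)*(-20) = (1*6)*(-20) = 6*(-20) = -120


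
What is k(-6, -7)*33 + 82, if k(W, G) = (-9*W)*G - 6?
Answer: -12590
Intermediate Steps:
k(W, G) = -6 - 9*G*W (k(W, G) = -9*G*W - 6 = -6 - 9*G*W)
k(-6, -7)*33 + 82 = (-6 - 9*(-7)*(-6))*33 + 82 = (-6 - 378)*33 + 82 = -384*33 + 82 = -12672 + 82 = -12590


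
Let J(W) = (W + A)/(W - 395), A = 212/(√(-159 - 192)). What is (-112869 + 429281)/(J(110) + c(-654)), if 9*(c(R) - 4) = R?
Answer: -38932297536600/8496449209 - 3584552445*I*√39/8496449209 ≈ -4582.2 - 2.6347*I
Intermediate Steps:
c(R) = 4 + R/9
A = -212*I*√39/117 (A = 212/(√(-351)) = 212/((3*I*√39)) = 212*(-I*√39/117) = -212*I*√39/117 ≈ -11.316*I)
J(W) = (W - 212*I*√39/117)/(-395 + W) (J(W) = (W - 212*I*√39/117)/(W - 395) = (W - 212*I*√39/117)/(-395 + W))
(-112869 + 429281)/(J(110) + c(-654)) = (-112869 + 429281)/((110 - 212*I*√39/117)/(-395 + 110) + (4 + (⅑)*(-654))) = 316412/((110 - 212*I*√39/117)/(-285) + (4 - 218/3)) = 316412/(-(110 - 212*I*√39/117)/285 - 206/3) = 316412/((-22/57 + 212*I*√39/33345) - 206/3) = 316412/(-1312/19 + 212*I*√39/33345)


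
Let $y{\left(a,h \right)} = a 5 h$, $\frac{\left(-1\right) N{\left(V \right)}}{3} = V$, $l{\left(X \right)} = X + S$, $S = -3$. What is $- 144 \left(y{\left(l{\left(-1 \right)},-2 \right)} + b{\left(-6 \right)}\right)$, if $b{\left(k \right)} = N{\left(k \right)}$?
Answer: $-8352$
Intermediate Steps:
$l{\left(X \right)} = -3 + X$ ($l{\left(X \right)} = X - 3 = -3 + X$)
$N{\left(V \right)} = - 3 V$
$b{\left(k \right)} = - 3 k$
$y{\left(a,h \right)} = 5 a h$
$- 144 \left(y{\left(l{\left(-1 \right)},-2 \right)} + b{\left(-6 \right)}\right) = - 144 \left(5 \left(-3 - 1\right) \left(-2\right) - -18\right) = - 144 \left(5 \left(-4\right) \left(-2\right) + 18\right) = - 144 \left(40 + 18\right) = \left(-144\right) 58 = -8352$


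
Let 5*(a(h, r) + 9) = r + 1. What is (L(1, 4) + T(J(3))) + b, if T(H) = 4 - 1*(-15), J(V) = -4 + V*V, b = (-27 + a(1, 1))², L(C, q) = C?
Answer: 32184/25 ≈ 1287.4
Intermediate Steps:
a(h, r) = -44/5 + r/5 (a(h, r) = -9 + (r + 1)/5 = -9 + (1 + r)/5 = -9 + (⅕ + r/5) = -44/5 + r/5)
b = 31684/25 (b = (-27 + (-44/5 + (⅕)*1))² = (-27 + (-44/5 + ⅕))² = (-27 - 43/5)² = (-178/5)² = 31684/25 ≈ 1267.4)
J(V) = -4 + V²
T(H) = 19 (T(H) = 4 + 15 = 19)
(L(1, 4) + T(J(3))) + b = (1 + 19) + 31684/25 = 20 + 31684/25 = 32184/25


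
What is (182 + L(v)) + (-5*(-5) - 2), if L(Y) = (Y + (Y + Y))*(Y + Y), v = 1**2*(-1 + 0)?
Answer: 211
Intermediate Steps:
v = -1 (v = 1*(-1) = -1)
L(Y) = 6*Y**2 (L(Y) = (Y + 2*Y)*(2*Y) = (3*Y)*(2*Y) = 6*Y**2)
(182 + L(v)) + (-5*(-5) - 2) = (182 + 6*(-1)**2) + (-5*(-5) - 2) = (182 + 6*1) + (25 - 2) = (182 + 6) + 23 = 188 + 23 = 211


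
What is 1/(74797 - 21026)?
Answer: 1/53771 ≈ 1.8597e-5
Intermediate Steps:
1/(74797 - 21026) = 1/53771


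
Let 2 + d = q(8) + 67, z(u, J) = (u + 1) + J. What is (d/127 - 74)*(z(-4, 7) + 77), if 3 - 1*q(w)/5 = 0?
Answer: -754758/127 ≈ -5943.0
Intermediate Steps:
z(u, J) = 1 + J + u (z(u, J) = (1 + u) + J = 1 + J + u)
q(w) = 15 (q(w) = 15 - 5*0 = 15 + 0 = 15)
d = 80 (d = -2 + (15 + 67) = -2 + 82 = 80)
(d/127 - 74)*(z(-4, 7) + 77) = (80/127 - 74)*((1 + 7 - 4) + 77) = (80*(1/127) - 74)*(4 + 77) = (80/127 - 74)*81 = -9318/127*81 = -754758/127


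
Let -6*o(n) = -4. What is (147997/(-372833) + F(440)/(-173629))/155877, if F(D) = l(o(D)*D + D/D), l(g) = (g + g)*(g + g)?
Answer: -1394044295765/90815746598228601 ≈ -1.5350e-5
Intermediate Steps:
o(n) = ⅔ (o(n) = -⅙*(-4) = ⅔)
l(g) = 4*g² (l(g) = (2*g)*(2*g) = 4*g²)
F(D) = 4*(1 + 2*D/3)² (F(D) = 4*(2*D/3 + D/D)² = 4*(2*D/3 + 1)² = 4*(1 + 2*D/3)²)
(147997/(-372833) + F(440)/(-173629))/155877 = (147997/(-372833) + (4*(3 + 2*440)²/9)/(-173629))/155877 = (147997*(-1/372833) + (4*(3 + 880)²/9)*(-1/173629))*(1/155877) = (-147997/372833 + ((4/9)*883²)*(-1/173629))*(1/155877) = (-147997/372833 + ((4/9)*779689)*(-1/173629))*(1/155877) = (-147997/372833 + (3118756/9)*(-1/173629))*(1/155877) = (-147997/372833 - 3118756/1562661)*(1/155877) = -1394044295765/582611588613*1/155877 = -1394044295765/90815746598228601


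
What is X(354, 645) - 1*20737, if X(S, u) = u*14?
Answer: -11707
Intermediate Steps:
X(S, u) = 14*u
X(354, 645) - 1*20737 = 14*645 - 1*20737 = 9030 - 20737 = -11707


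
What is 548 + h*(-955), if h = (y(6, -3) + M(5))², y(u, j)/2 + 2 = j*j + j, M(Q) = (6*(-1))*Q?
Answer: -461672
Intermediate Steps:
M(Q) = -6*Q
y(u, j) = -4 + 2*j + 2*j² (y(u, j) = -4 + 2*(j*j + j) = -4 + 2*(j² + j) = -4 + 2*(j + j²) = -4 + (2*j + 2*j²) = -4 + 2*j + 2*j²)
h = 484 (h = ((-4 + 2*(-3) + 2*(-3)²) - 6*5)² = ((-4 - 6 + 2*9) - 30)² = ((-4 - 6 + 18) - 30)² = (8 - 30)² = (-22)² = 484)
548 + h*(-955) = 548 + 484*(-955) = 548 - 462220 = -461672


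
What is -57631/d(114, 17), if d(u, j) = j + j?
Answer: -57631/34 ≈ -1695.0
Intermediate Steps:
d(u, j) = 2*j
-57631/d(114, 17) = -57631/(2*17) = -57631/34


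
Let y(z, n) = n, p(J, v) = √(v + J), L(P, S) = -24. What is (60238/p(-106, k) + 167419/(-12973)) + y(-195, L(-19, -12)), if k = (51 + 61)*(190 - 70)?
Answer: -478771/12973 + 30119*√13334/6667 ≈ 484.76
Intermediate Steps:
k = 13440 (k = 112*120 = 13440)
p(J, v) = √(J + v)
(60238/p(-106, k) + 167419/(-12973)) + y(-195, L(-19, -12)) = (60238/(√(-106 + 13440)) + 167419/(-12973)) - 24 = (60238/(√13334) + 167419*(-1/12973)) - 24 = (60238*(√13334/13334) - 167419/12973) - 24 = (30119*√13334/6667 - 167419/12973) - 24 = (-167419/12973 + 30119*√13334/6667) - 24 = -478771/12973 + 30119*√13334/6667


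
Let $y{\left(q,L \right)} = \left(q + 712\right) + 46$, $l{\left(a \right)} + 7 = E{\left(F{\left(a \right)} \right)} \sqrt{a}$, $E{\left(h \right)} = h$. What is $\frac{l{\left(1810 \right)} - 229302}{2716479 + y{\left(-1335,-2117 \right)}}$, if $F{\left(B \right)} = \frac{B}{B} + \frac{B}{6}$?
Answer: $- \frac{229309}{2715902} + \frac{454 \sqrt{1810}}{4073853} \approx -0.079691$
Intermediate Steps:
$F{\left(B \right)} = 1 + \frac{B}{6}$ ($F{\left(B \right)} = 1 + B \frac{1}{6} = 1 + \frac{B}{6}$)
$l{\left(a \right)} = -7 + \sqrt{a} \left(1 + \frac{a}{6}\right)$ ($l{\left(a \right)} = -7 + \left(1 + \frac{a}{6}\right) \sqrt{a} = -7 + \sqrt{a} \left(1 + \frac{a}{6}\right)$)
$y{\left(q,L \right)} = 758 + q$ ($y{\left(q,L \right)} = \left(712 + q\right) + 46 = 758 + q$)
$\frac{l{\left(1810 \right)} - 229302}{2716479 + y{\left(-1335,-2117 \right)}} = \frac{\left(-7 + \frac{\sqrt{1810} \left(6 + 1810\right)}{6}\right) - 229302}{2716479 + \left(758 - 1335\right)} = \frac{\left(-7 + \frac{1}{6} \sqrt{1810} \cdot 1816\right) - 229302}{2716479 - 577} = \frac{\left(-7 + \frac{908 \sqrt{1810}}{3}\right) - 229302}{2715902} = \left(-229309 + \frac{908 \sqrt{1810}}{3}\right) \frac{1}{2715902} = - \frac{229309}{2715902} + \frac{454 \sqrt{1810}}{4073853}$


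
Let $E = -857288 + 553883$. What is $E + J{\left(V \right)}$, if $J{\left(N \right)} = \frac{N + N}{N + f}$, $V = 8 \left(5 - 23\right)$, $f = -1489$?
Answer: $- \frac{495460077}{1633} \approx -3.0341 \cdot 10^{5}$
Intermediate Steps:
$V = -144$ ($V = 8 \left(-18\right) = -144$)
$J{\left(N \right)} = \frac{2 N}{-1489 + N}$ ($J{\left(N \right)} = \frac{N + N}{N - 1489} = \frac{2 N}{-1489 + N}$)
$E = -303405$
$E + J{\left(V \right)} = -303405 + 2 \left(-144\right) \frac{1}{-1489 - 144} = -303405 + 2 \left(-144\right) \frac{1}{-1633} = -303405 + 2 \left(-144\right) \left(- \frac{1}{1633}\right) = -303405 + \frac{288}{1633} = - \frac{495460077}{1633}$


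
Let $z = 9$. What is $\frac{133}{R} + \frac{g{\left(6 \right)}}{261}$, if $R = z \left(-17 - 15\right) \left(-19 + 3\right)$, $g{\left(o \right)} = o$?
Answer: $\frac{6929}{133632} \approx 0.051851$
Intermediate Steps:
$R = 4608$ ($R = 9 \left(-17 - 15\right) \left(-19 + 3\right) = 9 \left(\left(-32\right) \left(-16\right)\right) = 9 \cdot 512 = 4608$)
$\frac{133}{R} + \frac{g{\left(6 \right)}}{261} = \frac{133}{4608} + \frac{6}{261} = 133 \cdot \frac{1}{4608} + 6 \cdot \frac{1}{261} = \frac{133}{4608} + \frac{2}{87} = \frac{6929}{133632}$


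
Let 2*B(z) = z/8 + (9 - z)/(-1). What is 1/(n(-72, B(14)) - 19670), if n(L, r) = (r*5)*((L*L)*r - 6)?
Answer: 4/1101895 ≈ 3.6301e-6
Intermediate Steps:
B(z) = -9/2 + 9*z/16 (B(z) = (z/8 + (9 - z)/(-1))/2 = (z*(⅛) + (9 - z)*(-1))/2 = (z/8 + (-9 + z))/2 = (-9 + 9*z/8)/2 = -9/2 + 9*z/16)
n(L, r) = 5*r*(-6 + r*L²) (n(L, r) = (5*r)*(L²*r - 6) = (5*r)*(r*L² - 6) = (5*r)*(-6 + r*L²) = 5*r*(-6 + r*L²))
1/(n(-72, B(14)) - 19670) = 1/(5*(-9/2 + (9/16)*14)*(-6 + (-9/2 + (9/16)*14)*(-72)²) - 19670) = 1/(5*(-9/2 + 63/8)*(-6 + (-9/2 + 63/8)*5184) - 19670) = 1/(5*(27/8)*(-6 + (27/8)*5184) - 19670) = 1/(5*(27/8)*(-6 + 17496) - 19670) = 1/(5*(27/8)*17490 - 19670) = 1/(1180575/4 - 19670) = 1/(1101895/4) = 4/1101895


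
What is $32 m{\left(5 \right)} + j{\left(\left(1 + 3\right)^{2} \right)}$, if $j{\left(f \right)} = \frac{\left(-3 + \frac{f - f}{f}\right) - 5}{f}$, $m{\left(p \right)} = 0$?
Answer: $- \frac{1}{2} \approx -0.5$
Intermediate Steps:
$j{\left(f \right)} = - \frac{8}{f}$ ($j{\left(f \right)} = \frac{\left(-3 + \frac{0}{f}\right) - 5}{f} = \frac{\left(-3 + 0\right) - 5}{f} = \frac{-3 - 5}{f} = - \frac{8}{f}$)
$32 m{\left(5 \right)} + j{\left(\left(1 + 3\right)^{2} \right)} = 32 \cdot 0 - \frac{8}{\left(1 + 3\right)^{2}} = 0 - \frac{8}{4^{2}} = 0 - \frac{8}{16} = 0 - \frac{1}{2} = - \frac{1}{2}$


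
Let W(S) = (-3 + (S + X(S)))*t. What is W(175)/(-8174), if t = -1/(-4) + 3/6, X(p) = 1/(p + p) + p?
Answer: -5973/187600 ≈ -0.031839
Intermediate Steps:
X(p) = p + 1/(2*p) (X(p) = 1/(2*p) + p = p + 1/(2*p))
t = ¾ (t = -1*(-¼) + 3*(⅙) = ¼ + ½ = ¾ ≈ 0.75000)
W(S) = -9/4 + 3*S/2 + 3/(8*S) (W(S) = (-3 + (S + (S + 1/(2*S))))*(¾) = (-3 + (1/(2*S) + 2*S))*(¾) = (-3 + 1/(2*S) + 2*S)*(¾) = -9/4 + 3*S/2 + 3/(8*S))
W(175)/(-8174) = ((3/8)*(1 - 6*175 + 4*175²)/175)/(-8174) = ((3/8)*(1/175)*(1 - 1050 + 4*30625))*(-1/8174) = ((3/8)*(1/175)*(1 - 1050 + 122500))*(-1/8174) = ((3/8)*(1/175)*121451)*(-1/8174) = (364353/1400)*(-1/8174) = -5973/187600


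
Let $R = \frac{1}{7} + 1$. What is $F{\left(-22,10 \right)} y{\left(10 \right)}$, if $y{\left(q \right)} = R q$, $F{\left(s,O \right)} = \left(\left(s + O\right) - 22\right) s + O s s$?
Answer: $\frac{447040}{7} \approx 63863.0$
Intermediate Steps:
$R = \frac{8}{7}$ ($R = \frac{1}{7} + 1 = \frac{8}{7} \approx 1.1429$)
$F{\left(s,O \right)} = O s^{2} + s \left(-22 + O + s\right)$ ($F{\left(s,O \right)} = \left(\left(O + s\right) - 22\right) s + O s^{2} = \left(-22 + O + s\right) s + O s^{2} = s \left(-22 + O + s\right) + O s^{2} = O s^{2} + s \left(-22 + O + s\right)$)
$y{\left(q \right)} = \frac{8 q}{7}$
$F{\left(-22,10 \right)} y{\left(10 \right)} = - 22 \left(-22 + 10 - 22 + 10 \left(-22\right)\right) \frac{8}{7} \cdot 10 = - 22 \left(-22 + 10 - 22 - 220\right) \frac{80}{7} = \left(-22\right) \left(-254\right) \frac{80}{7} = 5588 \cdot \frac{80}{7} = \frac{447040}{7}$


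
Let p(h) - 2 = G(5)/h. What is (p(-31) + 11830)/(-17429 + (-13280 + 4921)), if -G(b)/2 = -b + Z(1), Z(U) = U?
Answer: -91696/199857 ≈ -0.45881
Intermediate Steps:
G(b) = -2 + 2*b (G(b) = -2*(-b + 1) = -2*(1 - b) = -2 + 2*b)
p(h) = 2 + 8/h (p(h) = 2 + (-2 + 2*5)/h = 2 + (-2 + 10)/h = 2 + 8/h)
(p(-31) + 11830)/(-17429 + (-13280 + 4921)) = ((2 + 8/(-31)) + 11830)/(-17429 + (-13280 + 4921)) = ((2 + 8*(-1/31)) + 11830)/(-17429 - 8359) = ((2 - 8/31) + 11830)/(-25788) = (54/31 + 11830)*(-1/25788) = (366784/31)*(-1/25788) = -91696/199857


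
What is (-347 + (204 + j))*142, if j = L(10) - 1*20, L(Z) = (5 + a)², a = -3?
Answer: -22578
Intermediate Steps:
L(Z) = 4 (L(Z) = (5 - 3)² = 2² = 4)
j = -16 (j = 4 - 1*20 = 4 - 20 = -16)
(-347 + (204 + j))*142 = (-347 + (204 - 16))*142 = (-347 + 188)*142 = -159*142 = -22578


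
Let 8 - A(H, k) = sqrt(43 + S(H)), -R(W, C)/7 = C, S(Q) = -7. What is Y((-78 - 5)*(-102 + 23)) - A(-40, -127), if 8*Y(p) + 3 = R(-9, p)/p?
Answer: -13/4 ≈ -3.2500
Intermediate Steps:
R(W, C) = -7*C
Y(p) = -5/4 (Y(p) = -3/8 + ((-7*p)/p)/8 = -3/8 + (1/8)*(-7) = -3/8 - 7/8 = -5/4)
A(H, k) = 2 (A(H, k) = 8 - sqrt(43 - 7) = 8 - sqrt(36) = 8 - 1*6 = 8 - 6 = 2)
Y((-78 - 5)*(-102 + 23)) - A(-40, -127) = -5/4 - 1*2 = -5/4 - 2 = -13/4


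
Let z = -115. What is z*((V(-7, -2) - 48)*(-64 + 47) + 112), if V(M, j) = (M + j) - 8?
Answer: -139955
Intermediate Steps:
V(M, j) = -8 + M + j
z*((V(-7, -2) - 48)*(-64 + 47) + 112) = -115*(((-8 - 7 - 2) - 48)*(-64 + 47) + 112) = -115*((-17 - 48)*(-17) + 112) = -115*(-65*(-17) + 112) = -115*(1105 + 112) = -115*1217 = -139955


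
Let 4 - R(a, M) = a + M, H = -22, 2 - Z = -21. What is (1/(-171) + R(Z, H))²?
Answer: 262144/29241 ≈ 8.9650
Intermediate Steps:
Z = 23 (Z = 2 - 1*(-21) = 2 + 21 = 23)
R(a, M) = 4 - M - a (R(a, M) = 4 - (a + M) = 4 - (M + a) = 4 + (-M - a) = 4 - M - a)
(1/(-171) + R(Z, H))² = (1/(-171) + (4 - 1*(-22) - 1*23))² = (-1/171 + (4 + 22 - 23))² = (-1/171 + 3)² = (512/171)² = 262144/29241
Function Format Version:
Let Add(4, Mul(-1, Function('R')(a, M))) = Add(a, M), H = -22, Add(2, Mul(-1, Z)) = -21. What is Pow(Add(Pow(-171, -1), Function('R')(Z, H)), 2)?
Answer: Rational(262144, 29241) ≈ 8.9650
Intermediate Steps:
Z = 23 (Z = Add(2, Mul(-1, -21)) = Add(2, 21) = 23)
Function('R')(a, M) = Add(4, Mul(-1, M), Mul(-1, a)) (Function('R')(a, M) = Add(4, Mul(-1, Add(a, M))) = Add(4, Mul(-1, Add(M, a))) = Add(4, Add(Mul(-1, M), Mul(-1, a))) = Add(4, Mul(-1, M), Mul(-1, a)))
Pow(Add(Pow(-171, -1), Function('R')(Z, H)), 2) = Pow(Add(Pow(-171, -1), Add(4, Mul(-1, -22), Mul(-1, 23))), 2) = Pow(Add(Rational(-1, 171), Add(4, 22, -23)), 2) = Pow(Add(Rational(-1, 171), 3), 2) = Pow(Rational(512, 171), 2) = Rational(262144, 29241)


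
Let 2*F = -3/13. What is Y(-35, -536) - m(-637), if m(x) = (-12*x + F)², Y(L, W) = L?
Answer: -39498008741/676 ≈ -5.8429e+7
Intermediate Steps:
F = -3/26 (F = (-3/13)/2 = (-1*3/13)/2 = (½)*(-3/13) = -3/26 ≈ -0.11538)
m(x) = (-3/26 - 12*x)² (m(x) = (-12*x - 3/26)² = (-3/26 - 12*x)²)
Y(-35, -536) - m(-637) = -35 - 9*(1 + 104*(-637))²/676 = -35 - 9*(1 - 66248)²/676 = -35 - 9*(-66247)²/676 = -35 - 9*4388665009/676 = -35 - 1*39497985081/676 = -35 - 39497985081/676 = -39498008741/676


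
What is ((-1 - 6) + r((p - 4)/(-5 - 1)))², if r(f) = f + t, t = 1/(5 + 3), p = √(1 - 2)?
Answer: 2465/64 + 149*I/72 ≈ 38.516 + 2.0694*I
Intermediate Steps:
p = I (p = √(-1) = I ≈ 1.0*I)
t = ⅛ (t = 1/8 = ⅛ ≈ 0.12500)
r(f) = ⅛ + f (r(f) = f + ⅛ = ⅛ + f)
((-1 - 6) + r((p - 4)/(-5 - 1)))² = ((-1 - 6) + (⅛ + (I - 4)/(-5 - 1)))² = (-7 + (⅛ + (-4 + I)/(-6)))² = (-7 + (⅛ + (-4 + I)*(-⅙)))² = (-7 + (⅛ + (⅔ - I/6)))² = (-7 + (19/24 - I/6))² = (-149/24 - I/6)²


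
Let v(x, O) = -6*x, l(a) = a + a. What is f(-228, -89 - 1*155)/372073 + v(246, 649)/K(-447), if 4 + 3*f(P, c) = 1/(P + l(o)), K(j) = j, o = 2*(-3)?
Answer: 131802996331/39915991440 ≈ 3.3020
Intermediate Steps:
o = -6
l(a) = 2*a
f(P, c) = -4/3 + 1/(3*(-12 + P)) (f(P, c) = -4/3 + 1/(3*(P + 2*(-6))) = -4/3 + 1/(3*(P - 12)) = -4/3 + 1/(3*(-12 + P)))
f(-228, -89 - 1*155)/372073 + v(246, 649)/K(-447) = ((49 - 4*(-228))/(3*(-12 - 228)))/372073 - 6*246/(-447) = ((⅓)*(49 + 912)/(-240))*(1/372073) - 1476*(-1/447) = ((⅓)*(-1/240)*961)*(1/372073) + 492/149 = -961/720*1/372073 + 492/149 = -961/267892560 + 492/149 = 131802996331/39915991440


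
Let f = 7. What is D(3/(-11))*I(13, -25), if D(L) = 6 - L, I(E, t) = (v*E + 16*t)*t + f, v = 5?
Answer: 52578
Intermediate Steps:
I(E, t) = 7 + t*(5*E + 16*t) (I(E, t) = (5*E + 16*t)*t + 7 = t*(5*E + 16*t) + 7 = 7 + t*(5*E + 16*t))
D(3/(-11))*I(13, -25) = (6 - 3/(-11))*(7 + 16*(-25)² + 5*13*(-25)) = (6 - 3*(-1)/11)*(7 + 16*625 - 1625) = (6 - 1*(-3/11))*(7 + 10000 - 1625) = (6 + 3/11)*8382 = (69/11)*8382 = 52578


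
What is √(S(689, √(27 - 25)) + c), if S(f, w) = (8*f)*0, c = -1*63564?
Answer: 2*I*√15891 ≈ 252.12*I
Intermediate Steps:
c = -63564
S(f, w) = 0
√(S(689, √(27 - 25)) + c) = √(0 - 63564) = √(-63564) = 2*I*√15891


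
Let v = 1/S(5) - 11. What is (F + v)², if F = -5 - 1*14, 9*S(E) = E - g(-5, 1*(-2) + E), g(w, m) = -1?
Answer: 3249/4 ≈ 812.25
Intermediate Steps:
S(E) = ⅑ + E/9 (S(E) = (E - 1*(-1))/9 = (E + 1)/9 = (1 + E)/9 = ⅑ + E/9)
F = -19 (F = -5 - 14 = -19)
v = -19/2 (v = 1/(⅑ + (⅑)*5) - 11 = 1/(⅑ + 5/9) - 11 = 1/(⅔) - 11 = 3/2 - 11 = -19/2 ≈ -9.5000)
(F + v)² = (-19 - 19/2)² = (-57/2)² = 3249/4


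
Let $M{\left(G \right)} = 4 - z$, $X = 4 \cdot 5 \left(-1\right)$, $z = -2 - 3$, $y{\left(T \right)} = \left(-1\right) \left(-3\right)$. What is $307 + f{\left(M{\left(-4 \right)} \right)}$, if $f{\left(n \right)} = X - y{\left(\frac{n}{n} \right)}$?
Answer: $284$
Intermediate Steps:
$y{\left(T \right)} = 3$
$z = -5$
$X = -20$ ($X = 20 \left(-1\right) = -20$)
$M{\left(G \right)} = 9$ ($M{\left(G \right)} = 4 - -5 = 4 + 5 = 9$)
$f{\left(n \right)} = -23$ ($f{\left(n \right)} = -20 - 3 = -23$)
$307 + f{\left(M{\left(-4 \right)} \right)} = 307 - 23 = 284$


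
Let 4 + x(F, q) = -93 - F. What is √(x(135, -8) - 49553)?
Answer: I*√49785 ≈ 223.13*I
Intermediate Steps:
x(F, q) = -97 - F (x(F, q) = -4 + (-93 - F) = -97 - F)
√(x(135, -8) - 49553) = √((-97 - 1*135) - 49553) = √((-97 - 135) - 49553) = √(-232 - 49553) = √(-49785) = I*√49785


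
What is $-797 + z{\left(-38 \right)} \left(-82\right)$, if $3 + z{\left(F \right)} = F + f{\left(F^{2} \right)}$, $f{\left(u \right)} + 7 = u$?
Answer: $-115269$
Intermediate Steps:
$f{\left(u \right)} = -7 + u$
$z{\left(F \right)} = -10 + F + F^{2}$ ($z{\left(F \right)} = -3 + \left(F + \left(-7 + F^{2}\right)\right) = -3 + \left(-7 + F + F^{2}\right) = -10 + F + F^{2}$)
$-797 + z{\left(-38 \right)} \left(-82\right) = -797 + \left(-10 - 38 + \left(-38\right)^{2}\right) \left(-82\right) = -797 + \left(-10 - 38 + 1444\right) \left(-82\right) = -797 + 1396 \left(-82\right) = -797 - 114472 = -115269$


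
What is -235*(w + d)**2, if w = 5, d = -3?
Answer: -940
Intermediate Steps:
-235*(w + d)**2 = -235*(5 - 3)**2 = -235*2**2 = -235*4 = -940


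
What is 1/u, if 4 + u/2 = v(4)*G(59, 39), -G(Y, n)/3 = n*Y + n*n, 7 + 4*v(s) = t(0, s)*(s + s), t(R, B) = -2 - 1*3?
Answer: 1/269443 ≈ 3.7114e-6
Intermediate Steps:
t(R, B) = -5 (t(R, B) = -2 - 3 = -5)
v(s) = -7/4 - 5*s/2 (v(s) = -7/4 + (-5*(s + s))/4 = -7/4 + (-10*s)/4 = -7/4 - 5*s/2)
G(Y, n) = -3*n² - 3*Y*n (G(Y, n) = -3*(n*Y + n*n) = -3*(Y*n + n²) = -3*(n² + Y*n) = -3*n² - 3*Y*n)
u = 269443 (u = -8 + 2*((-7/4 - 5/2*4)*(-3*39*(59 + 39))) = -8 + 2*((-7/4 - 10)*(-3*39*98)) = -8 + 2*(-47/4*(-11466)) = -8 + 2*(269451/2) = -8 + 269451 = 269443)
1/u = 1/269443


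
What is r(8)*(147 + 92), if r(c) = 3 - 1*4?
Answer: -239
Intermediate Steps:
r(c) = -1 (r(c) = 3 - 4 = -1)
r(8)*(147 + 92) = -(147 + 92) = -1*239 = -239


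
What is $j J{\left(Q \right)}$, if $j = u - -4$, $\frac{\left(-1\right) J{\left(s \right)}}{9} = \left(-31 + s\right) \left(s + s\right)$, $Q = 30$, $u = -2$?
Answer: $1080$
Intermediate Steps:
$J{\left(s \right)} = - 18 s \left(-31 + s\right)$ ($J{\left(s \right)} = - 9 \left(-31 + s\right) \left(s + s\right) = - 9 \left(-31 + s\right) 2 s = - 9 \cdot 2 s \left(-31 + s\right) = - 18 s \left(-31 + s\right)$)
$j = 2$ ($j = -2 - -4 = -2 + 4 = 2$)
$j J{\left(Q \right)} = 2 \cdot 18 \cdot 30 \left(31 - 30\right) = 2 \cdot 18 \cdot 30 \cdot 1 = 2 \cdot 540 = 1080$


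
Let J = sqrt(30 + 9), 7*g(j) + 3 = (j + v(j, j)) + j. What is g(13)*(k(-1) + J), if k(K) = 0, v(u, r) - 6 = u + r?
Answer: 55*sqrt(39)/7 ≈ 49.068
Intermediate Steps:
v(u, r) = 6 + r + u (v(u, r) = 6 + (u + r) = 6 + (r + u) = 6 + r + u)
g(j) = 3/7 + 4*j/7 (g(j) = -3/7 + ((j + (6 + j + j)) + j)/7 = -3/7 + ((j + (6 + 2*j)) + j)/7 = -3/7 + ((6 + 3*j) + j)/7 = -3/7 + (6 + 4*j)/7 = -3/7 + (6/7 + 4*j/7) = 3/7 + 4*j/7)
J = sqrt(39) ≈ 6.2450
g(13)*(k(-1) + J) = (3/7 + (4/7)*13)*(0 + sqrt(39)) = (3/7 + 52/7)*sqrt(39) = 55*sqrt(39)/7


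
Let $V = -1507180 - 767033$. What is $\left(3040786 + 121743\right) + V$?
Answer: $888316$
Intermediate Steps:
$V = -2274213$
$\left(3040786 + 121743\right) + V = \left(3040786 + 121743\right) - 2274213 = 3162529 - 2274213 = 888316$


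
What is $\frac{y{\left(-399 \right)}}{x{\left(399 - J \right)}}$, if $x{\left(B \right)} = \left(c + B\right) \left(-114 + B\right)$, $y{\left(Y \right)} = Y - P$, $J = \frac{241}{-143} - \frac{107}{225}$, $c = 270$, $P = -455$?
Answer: $\frac{8281845000}{28503025439143} \approx 0.00029056$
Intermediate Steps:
$J = - \frac{69526}{32175}$ ($J = 241 \left(- \frac{1}{143}\right) - \frac{107}{225} = - \frac{241}{143} - \frac{107}{225} = - \frac{69526}{32175} \approx -2.1609$)
$y{\left(Y \right)} = 455 + Y$ ($y{\left(Y \right)} = Y - -455 = Y + 455 = 455 + Y$)
$x{\left(B \right)} = \left(-114 + B\right) \left(270 + B\right)$ ($x{\left(B \right)} = \left(270 + B\right) \left(-114 + B\right) = \left(-114 + B\right) \left(270 + B\right)$)
$\frac{y{\left(-399 \right)}}{x{\left(399 - J \right)}} = \frac{455 - 399}{-30780 + \left(399 - - \frac{69526}{32175}\right)^{2} + 156 \left(399 - - \frac{69526}{32175}\right)} = \frac{56}{-30780 + \left(399 + \frac{69526}{32175}\right)^{2} + 156 \left(399 + \frac{69526}{32175}\right)} = \frac{56}{-30780 + \left(\frac{12907351}{32175}\right)^{2} + 156 \cdot \frac{12907351}{32175}} = \frac{56}{-30780 + \frac{166599709837201}{1035230625} + \frac{51629404}{825}} = \frac{56}{\frac{199521178074001}{1035230625}} = 56 \cdot \frac{1035230625}{199521178074001} = \frac{8281845000}{28503025439143}$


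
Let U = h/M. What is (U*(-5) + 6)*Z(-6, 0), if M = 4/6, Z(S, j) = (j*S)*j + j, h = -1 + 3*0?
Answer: 0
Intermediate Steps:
h = -1 (h = -1 + 0 = -1)
Z(S, j) = j + S*j**2 (Z(S, j) = (S*j)*j + j = S*j**2 + j = j + S*j**2)
M = 2/3 (M = 4*(1/6) = 2/3 ≈ 0.66667)
U = -3/2 (U = -1/2/3 = -1*3/2 = -3/2 ≈ -1.5000)
(U*(-5) + 6)*Z(-6, 0) = (-3/2*(-5) + 6)*(0*(1 - 6*0)) = (15/2 + 6)*(0*(1 + 0)) = 27*(0*1)/2 = (27/2)*0 = 0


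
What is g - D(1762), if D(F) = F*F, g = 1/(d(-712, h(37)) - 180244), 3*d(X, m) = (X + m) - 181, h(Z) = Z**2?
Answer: -1677302548867/540256 ≈ -3.1046e+6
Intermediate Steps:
d(X, m) = -181/3 + X/3 + m/3 (d(X, m) = ((X + m) - 181)/3 = (-181 + X + m)/3 = -181/3 + X/3 + m/3)
g = -3/540256 (g = 1/((-181/3 + (1/3)*(-712) + (1/3)*37**2) - 180244) = 1/((-181/3 - 712/3 + (1/3)*1369) - 180244) = 1/((-181/3 - 712/3 + 1369/3) - 180244) = 1/(476/3 - 180244) = 1/(-540256/3) = -3/540256 ≈ -5.5529e-6)
D(F) = F**2
g - D(1762) = -3/540256 - 1*1762**2 = -3/540256 - 1*3104644 = -3/540256 - 3104644 = -1677302548867/540256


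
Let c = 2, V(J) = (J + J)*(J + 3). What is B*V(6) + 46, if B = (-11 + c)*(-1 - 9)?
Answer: 9766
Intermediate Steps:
V(J) = 2*J*(3 + J) (V(J) = (2*J)*(3 + J) = 2*J*(3 + J))
B = 90 (B = (-11 + 2)*(-1 - 9) = -9*(-10) = 90)
B*V(6) + 46 = 90*(2*6*(3 + 6)) + 46 = 90*(2*6*9) + 46 = 90*108 + 46 = 9720 + 46 = 9766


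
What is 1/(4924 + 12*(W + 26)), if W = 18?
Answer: 1/5452 ≈ 0.00018342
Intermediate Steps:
1/(4924 + 12*(W + 26)) = 1/(4924 + 12*(18 + 26)) = 1/(4924 + 12*44) = 1/(4924 + 528) = 1/5452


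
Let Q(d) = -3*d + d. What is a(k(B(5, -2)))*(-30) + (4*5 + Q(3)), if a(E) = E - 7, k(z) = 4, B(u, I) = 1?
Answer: 104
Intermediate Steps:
Q(d) = -2*d
a(E) = -7 + E
a(k(B(5, -2)))*(-30) + (4*5 + Q(3)) = (-7 + 4)*(-30) + (4*5 - 2*3) = -3*(-30) + (20 - 6) = 90 + 14 = 104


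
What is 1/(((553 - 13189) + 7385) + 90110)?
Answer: 1/84859 ≈ 1.1784e-5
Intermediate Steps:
1/(((553 - 13189) + 7385) + 90110) = 1/((-12636 + 7385) + 90110) = 1/(-5251 + 90110) = 1/84859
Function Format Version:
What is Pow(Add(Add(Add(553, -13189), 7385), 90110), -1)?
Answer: Rational(1, 84859) ≈ 1.1784e-5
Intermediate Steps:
Pow(Add(Add(Add(553, -13189), 7385), 90110), -1) = Pow(Add(Add(-12636, 7385), 90110), -1) = Pow(Add(-5251, 90110), -1) = Pow(84859, -1) = Rational(1, 84859)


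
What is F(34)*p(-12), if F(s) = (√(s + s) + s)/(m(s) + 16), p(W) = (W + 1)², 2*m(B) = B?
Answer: 374/3 + 22*√17/3 ≈ 154.90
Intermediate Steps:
m(B) = B/2
p(W) = (1 + W)²
F(s) = (s + √2*√s)/(16 + s/2) (F(s) = (√(s + s) + s)/(s/2 + 16) = (√(2*s) + s)/(16 + s/2) = (√2*√s + s)/(16 + s/2) = (s + √2*√s)/(16 + s/2))
F(34)*p(-12) = (2*(34 + √2*√34)/(32 + 34))*(1 - 12)² = (2*(34 + 2*√17)/66)*(-11)² = (2*(1/66)*(34 + 2*√17))*121 = (34/33 + 2*√17/33)*121 = 374/3 + 22*√17/3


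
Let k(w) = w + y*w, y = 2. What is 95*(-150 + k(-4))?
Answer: -15390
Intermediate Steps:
k(w) = 3*w (k(w) = w + 2*w = 3*w)
95*(-150 + k(-4)) = 95*(-150 + 3*(-4)) = 95*(-150 - 12) = 95*(-162) = -15390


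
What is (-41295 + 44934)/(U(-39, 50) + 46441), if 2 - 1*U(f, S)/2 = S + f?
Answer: 3639/46423 ≈ 0.078388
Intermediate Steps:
U(f, S) = 4 - 2*S - 2*f (U(f, S) = 4 - 2*(S + f) = 4 + (-2*S - 2*f) = 4 - 2*S - 2*f)
(-41295 + 44934)/(U(-39, 50) + 46441) = (-41295 + 44934)/((4 - 2*50 - 2*(-39)) + 46441) = 3639/((4 - 100 + 78) + 46441) = 3639/(-18 + 46441) = 3639/46423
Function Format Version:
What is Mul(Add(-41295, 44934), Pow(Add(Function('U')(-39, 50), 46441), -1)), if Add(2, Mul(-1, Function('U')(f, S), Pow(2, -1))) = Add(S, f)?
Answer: Rational(3639, 46423) ≈ 0.078388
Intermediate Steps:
Function('U')(f, S) = Add(4, Mul(-2, S), Mul(-2, f)) (Function('U')(f, S) = Add(4, Mul(-2, Add(S, f))) = Add(4, Add(Mul(-2, S), Mul(-2, f))) = Add(4, Mul(-2, S), Mul(-2, f)))
Mul(Add(-41295, 44934), Pow(Add(Function('U')(-39, 50), 46441), -1)) = Mul(Add(-41295, 44934), Pow(Add(Add(4, Mul(-2, 50), Mul(-2, -39)), 46441), -1)) = Mul(3639, Pow(Add(Add(4, -100, 78), 46441), -1)) = Mul(3639, Pow(Add(-18, 46441), -1)) = Mul(3639, Pow(46423, -1)) = Mul(3639, Rational(1, 46423)) = Rational(3639, 46423)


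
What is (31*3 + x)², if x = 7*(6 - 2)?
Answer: 14641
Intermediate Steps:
x = 28 (x = 7*4 = 28)
(31*3 + x)² = (31*3 + 28)² = (93 + 28)² = 121² = 14641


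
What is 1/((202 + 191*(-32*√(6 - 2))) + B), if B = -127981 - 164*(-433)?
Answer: -1/68991 ≈ -1.4495e-5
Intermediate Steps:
B = -56969 (B = -127981 - 1*(-71012) = -127981 + 71012 = -56969)
1/((202 + 191*(-32*√(6 - 2))) + B) = 1/((202 + 191*(-32*√(6 - 2))) - 56969) = 1/((202 + 191*(-32*√4)) - 56969) = 1/((202 + 191*(-32*2)) - 56969) = 1/((202 + 191*(-64)) - 56969) = 1/((202 - 12224) - 56969) = 1/(-12022 - 56969) = 1/(-68991) = -1/68991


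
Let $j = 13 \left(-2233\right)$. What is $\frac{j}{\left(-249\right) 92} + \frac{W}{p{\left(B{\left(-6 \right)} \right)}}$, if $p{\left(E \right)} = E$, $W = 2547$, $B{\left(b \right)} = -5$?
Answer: $- \frac{58201531}{114540} \approx -508.13$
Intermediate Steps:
$j = -29029$
$\frac{j}{\left(-249\right) 92} + \frac{W}{p{\left(B{\left(-6 \right)} \right)}} = - \frac{29029}{\left(-249\right) 92} + \frac{2547}{-5} = - \frac{29029}{-22908} + 2547 \left(- \frac{1}{5}\right) = \left(-29029\right) \left(- \frac{1}{22908}\right) - \frac{2547}{5} = \frac{29029}{22908} - \frac{2547}{5} = - \frac{58201531}{114540}$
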